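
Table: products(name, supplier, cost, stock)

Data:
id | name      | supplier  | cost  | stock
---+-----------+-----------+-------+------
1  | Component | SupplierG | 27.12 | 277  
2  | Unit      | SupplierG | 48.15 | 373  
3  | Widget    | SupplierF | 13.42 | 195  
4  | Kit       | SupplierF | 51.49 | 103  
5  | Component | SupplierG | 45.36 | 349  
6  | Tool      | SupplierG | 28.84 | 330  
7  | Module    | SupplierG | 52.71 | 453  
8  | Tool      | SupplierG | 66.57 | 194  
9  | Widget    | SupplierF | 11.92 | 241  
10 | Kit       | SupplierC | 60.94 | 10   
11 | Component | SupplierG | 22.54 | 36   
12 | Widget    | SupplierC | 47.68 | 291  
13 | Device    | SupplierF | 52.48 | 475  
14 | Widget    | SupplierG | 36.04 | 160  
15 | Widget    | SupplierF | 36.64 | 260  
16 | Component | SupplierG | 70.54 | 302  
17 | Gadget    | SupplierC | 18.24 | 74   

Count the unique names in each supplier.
SELECT supplier, COUNT(DISTINCT name)
FROM products
GROUP BY supplier

Result:
  SupplierC: 3 distinct
  SupplierF: 3 distinct
  SupplierG: 5 distinct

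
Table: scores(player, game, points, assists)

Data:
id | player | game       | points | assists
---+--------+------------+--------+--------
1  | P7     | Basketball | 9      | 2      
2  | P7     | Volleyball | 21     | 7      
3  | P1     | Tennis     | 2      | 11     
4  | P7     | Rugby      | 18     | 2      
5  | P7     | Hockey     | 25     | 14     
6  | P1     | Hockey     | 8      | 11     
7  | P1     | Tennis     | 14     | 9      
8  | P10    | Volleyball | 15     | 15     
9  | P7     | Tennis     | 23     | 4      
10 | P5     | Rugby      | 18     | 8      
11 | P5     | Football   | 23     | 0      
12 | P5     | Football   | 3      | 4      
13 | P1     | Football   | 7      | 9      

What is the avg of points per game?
SELECT game, AVG(points) as result
FROM scores
GROUP BY game

Result:
  Basketball: 9.00
  Football: 11.00
  Hockey: 16.50
  Rugby: 18.00
  Tennis: 13.00
  Volleyball: 18.00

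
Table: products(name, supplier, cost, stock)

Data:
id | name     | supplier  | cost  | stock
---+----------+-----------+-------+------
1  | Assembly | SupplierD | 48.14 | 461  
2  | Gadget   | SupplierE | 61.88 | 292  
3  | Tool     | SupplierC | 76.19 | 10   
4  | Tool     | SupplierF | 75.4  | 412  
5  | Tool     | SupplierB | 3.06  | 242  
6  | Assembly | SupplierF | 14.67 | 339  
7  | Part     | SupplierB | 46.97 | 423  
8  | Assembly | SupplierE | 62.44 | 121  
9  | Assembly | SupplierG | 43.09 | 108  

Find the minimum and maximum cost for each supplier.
SELECT supplier, MIN(cost), MAX(cost)
FROM products
GROUP BY supplier

Result:
  SupplierB: min=3.06, max=46.97
  SupplierC: min=76.19, max=76.19
  SupplierD: min=48.14, max=48.14
  SupplierE: min=61.88, max=62.44
  SupplierF: min=14.67, max=75.40
  SupplierG: min=43.09, max=43.09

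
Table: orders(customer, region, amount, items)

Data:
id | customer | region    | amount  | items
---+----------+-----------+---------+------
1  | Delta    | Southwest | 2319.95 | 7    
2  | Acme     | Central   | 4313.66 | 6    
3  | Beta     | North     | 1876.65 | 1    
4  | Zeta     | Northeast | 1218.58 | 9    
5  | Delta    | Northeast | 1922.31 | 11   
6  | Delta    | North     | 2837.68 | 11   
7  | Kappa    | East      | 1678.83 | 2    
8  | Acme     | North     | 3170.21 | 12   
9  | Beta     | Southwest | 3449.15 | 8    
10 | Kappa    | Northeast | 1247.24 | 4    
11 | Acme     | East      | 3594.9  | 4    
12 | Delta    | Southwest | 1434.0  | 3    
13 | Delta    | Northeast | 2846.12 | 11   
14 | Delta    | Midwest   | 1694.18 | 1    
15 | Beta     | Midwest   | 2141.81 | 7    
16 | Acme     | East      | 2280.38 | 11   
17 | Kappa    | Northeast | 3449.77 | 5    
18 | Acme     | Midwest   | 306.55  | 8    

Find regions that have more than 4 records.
SELECT region, COUNT(*) as cnt
FROM orders
GROUP BY region
HAVING COUNT(*) > 4

Result:
  Northeast: 5

Note: HAVING filters groups after aggregation, WHERE filters rows before.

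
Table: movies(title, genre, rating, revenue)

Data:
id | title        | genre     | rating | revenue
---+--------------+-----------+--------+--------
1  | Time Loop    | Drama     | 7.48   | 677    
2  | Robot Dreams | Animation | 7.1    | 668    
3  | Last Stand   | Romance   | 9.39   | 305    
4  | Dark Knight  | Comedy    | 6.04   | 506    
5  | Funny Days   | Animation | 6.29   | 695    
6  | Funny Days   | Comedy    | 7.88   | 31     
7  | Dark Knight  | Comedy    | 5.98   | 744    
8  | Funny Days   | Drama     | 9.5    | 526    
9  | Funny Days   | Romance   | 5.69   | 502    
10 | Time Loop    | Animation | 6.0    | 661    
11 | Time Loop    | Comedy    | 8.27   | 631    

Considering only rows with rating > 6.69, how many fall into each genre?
SELECT genre, COUNT(*)
FROM movies
WHERE rating > 6.69
GROUP BY genre

Note: WHERE filters rows before grouping.

Result:
  Animation: 1
  Comedy: 2
  Drama: 2
  Romance: 1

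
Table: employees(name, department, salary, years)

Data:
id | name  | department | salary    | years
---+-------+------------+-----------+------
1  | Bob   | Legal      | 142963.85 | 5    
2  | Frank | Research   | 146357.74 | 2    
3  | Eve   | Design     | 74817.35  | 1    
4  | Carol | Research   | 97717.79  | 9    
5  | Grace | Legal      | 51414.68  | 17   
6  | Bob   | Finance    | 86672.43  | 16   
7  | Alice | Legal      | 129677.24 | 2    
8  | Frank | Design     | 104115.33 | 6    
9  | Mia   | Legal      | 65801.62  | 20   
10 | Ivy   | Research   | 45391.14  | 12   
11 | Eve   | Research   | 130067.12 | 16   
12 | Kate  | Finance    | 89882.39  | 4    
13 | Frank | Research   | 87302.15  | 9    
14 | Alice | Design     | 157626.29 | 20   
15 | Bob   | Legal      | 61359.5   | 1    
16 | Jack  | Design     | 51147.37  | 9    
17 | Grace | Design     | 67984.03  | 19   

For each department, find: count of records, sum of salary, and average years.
SELECT department,
       COUNT(*) as cnt,
       SUM(salary) as total_salary,
       AVG(years) as avg_years
FROM employees
GROUP BY department

Result:
  Design: 5 records, 455690.37 total salary, 11.00 avg years
  Finance: 2 records, 176554.82 total salary, 10.00 avg years
  Legal: 5 records, 451216.89 total salary, 9.00 avg years
  Research: 5 records, 506835.94 total salary, 9.60 avg years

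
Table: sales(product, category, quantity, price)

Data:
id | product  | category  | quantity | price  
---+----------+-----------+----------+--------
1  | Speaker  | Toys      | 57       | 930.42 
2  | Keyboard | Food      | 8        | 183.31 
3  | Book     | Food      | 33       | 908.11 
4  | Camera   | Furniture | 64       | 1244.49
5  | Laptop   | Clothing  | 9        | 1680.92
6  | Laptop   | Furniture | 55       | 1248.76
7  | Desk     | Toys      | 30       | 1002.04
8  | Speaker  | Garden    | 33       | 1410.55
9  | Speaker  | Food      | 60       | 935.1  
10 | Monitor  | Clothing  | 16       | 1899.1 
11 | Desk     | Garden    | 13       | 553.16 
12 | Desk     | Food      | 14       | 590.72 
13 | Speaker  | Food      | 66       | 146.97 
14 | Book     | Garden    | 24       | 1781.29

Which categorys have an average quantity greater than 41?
SELECT category, AVG(quantity)
FROM sales
GROUP BY category
HAVING AVG(quantity) > 41

Result:
  Furniture: avg=59.50
  Toys: avg=43.50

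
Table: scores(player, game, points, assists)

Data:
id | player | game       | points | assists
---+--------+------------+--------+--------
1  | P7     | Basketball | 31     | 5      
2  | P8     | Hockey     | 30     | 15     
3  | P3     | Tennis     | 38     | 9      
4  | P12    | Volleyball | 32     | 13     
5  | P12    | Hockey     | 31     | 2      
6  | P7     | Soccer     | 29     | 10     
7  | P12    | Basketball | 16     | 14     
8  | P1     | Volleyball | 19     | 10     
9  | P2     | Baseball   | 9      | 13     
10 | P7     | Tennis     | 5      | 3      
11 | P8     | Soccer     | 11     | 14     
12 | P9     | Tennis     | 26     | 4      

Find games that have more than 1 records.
SELECT game, COUNT(*) as cnt
FROM scores
GROUP BY game
HAVING COUNT(*) > 1

Result:
  Basketball: 2
  Hockey: 2
  Soccer: 2
  Tennis: 3
  Volleyball: 2

Note: HAVING filters groups after aggregation, WHERE filters rows before.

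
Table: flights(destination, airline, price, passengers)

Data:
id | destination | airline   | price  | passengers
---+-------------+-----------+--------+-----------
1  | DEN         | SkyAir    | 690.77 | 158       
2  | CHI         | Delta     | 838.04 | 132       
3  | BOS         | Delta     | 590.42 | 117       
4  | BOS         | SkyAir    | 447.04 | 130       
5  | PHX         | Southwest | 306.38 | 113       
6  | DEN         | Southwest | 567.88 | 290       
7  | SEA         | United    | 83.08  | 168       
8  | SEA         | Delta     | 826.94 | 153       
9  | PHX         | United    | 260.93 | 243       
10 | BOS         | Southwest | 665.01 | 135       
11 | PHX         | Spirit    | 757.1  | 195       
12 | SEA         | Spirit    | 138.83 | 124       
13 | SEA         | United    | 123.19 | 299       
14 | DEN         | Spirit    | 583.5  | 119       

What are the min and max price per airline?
SELECT airline, MIN(price), MAX(price)
FROM flights
GROUP BY airline

Result:
  Delta: min=590.42, max=838.04
  SkyAir: min=447.04, max=690.77
  Southwest: min=306.38, max=665.01
  Spirit: min=138.83, max=757.10
  United: min=83.08, max=260.93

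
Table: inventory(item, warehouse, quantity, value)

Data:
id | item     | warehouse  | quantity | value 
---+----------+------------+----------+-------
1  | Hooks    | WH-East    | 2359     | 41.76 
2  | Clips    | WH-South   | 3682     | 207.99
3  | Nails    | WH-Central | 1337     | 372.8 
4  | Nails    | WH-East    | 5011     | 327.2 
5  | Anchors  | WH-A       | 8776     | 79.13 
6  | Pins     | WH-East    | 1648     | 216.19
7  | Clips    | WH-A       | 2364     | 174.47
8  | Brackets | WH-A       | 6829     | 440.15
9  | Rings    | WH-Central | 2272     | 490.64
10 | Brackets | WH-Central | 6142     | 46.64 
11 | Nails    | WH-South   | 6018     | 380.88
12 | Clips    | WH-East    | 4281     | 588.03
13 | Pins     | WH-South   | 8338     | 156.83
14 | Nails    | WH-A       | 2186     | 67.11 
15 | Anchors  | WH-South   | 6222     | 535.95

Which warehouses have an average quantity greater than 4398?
SELECT warehouse, AVG(quantity)
FROM inventory
GROUP BY warehouse
HAVING AVG(quantity) > 4398

Result:
  WH-A: avg=5038.75
  WH-South: avg=6065.00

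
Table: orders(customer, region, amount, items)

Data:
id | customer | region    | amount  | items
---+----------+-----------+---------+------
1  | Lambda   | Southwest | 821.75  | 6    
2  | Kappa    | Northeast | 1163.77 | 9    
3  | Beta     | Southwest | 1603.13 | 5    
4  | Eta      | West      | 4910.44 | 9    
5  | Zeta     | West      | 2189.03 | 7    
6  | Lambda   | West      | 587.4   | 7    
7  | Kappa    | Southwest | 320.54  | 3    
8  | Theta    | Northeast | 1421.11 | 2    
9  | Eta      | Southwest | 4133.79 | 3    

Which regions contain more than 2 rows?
SELECT region, COUNT(*) as cnt
FROM orders
GROUP BY region
HAVING COUNT(*) > 2

Result:
  Southwest: 4
  West: 3

Note: HAVING filters groups after aggregation, WHERE filters rows before.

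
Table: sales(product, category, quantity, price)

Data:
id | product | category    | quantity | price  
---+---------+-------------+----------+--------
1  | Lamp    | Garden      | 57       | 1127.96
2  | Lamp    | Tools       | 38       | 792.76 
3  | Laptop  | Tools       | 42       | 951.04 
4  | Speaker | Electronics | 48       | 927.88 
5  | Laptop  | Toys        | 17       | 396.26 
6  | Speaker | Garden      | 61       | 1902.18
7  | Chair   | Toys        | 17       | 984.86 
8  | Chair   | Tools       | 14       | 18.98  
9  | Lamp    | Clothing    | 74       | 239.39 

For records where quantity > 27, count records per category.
SELECT category, COUNT(*)
FROM sales
WHERE quantity > 27
GROUP BY category

Note: WHERE filters rows before grouping.

Result:
  Clothing: 1
  Electronics: 1
  Garden: 2
  Tools: 2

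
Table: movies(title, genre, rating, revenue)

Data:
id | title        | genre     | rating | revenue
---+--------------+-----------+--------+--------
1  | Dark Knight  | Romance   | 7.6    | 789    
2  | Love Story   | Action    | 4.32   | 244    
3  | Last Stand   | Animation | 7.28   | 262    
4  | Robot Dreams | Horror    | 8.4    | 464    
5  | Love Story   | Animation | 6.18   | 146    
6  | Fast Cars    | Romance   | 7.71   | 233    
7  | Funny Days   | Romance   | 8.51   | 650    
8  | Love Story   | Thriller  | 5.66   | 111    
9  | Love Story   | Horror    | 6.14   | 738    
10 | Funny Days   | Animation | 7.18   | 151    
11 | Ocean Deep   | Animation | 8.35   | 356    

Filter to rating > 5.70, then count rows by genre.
SELECT genre, COUNT(*)
FROM movies
WHERE rating > 5.70
GROUP BY genre

Note: WHERE filters rows before grouping.

Result:
  Animation: 4
  Horror: 2
  Romance: 3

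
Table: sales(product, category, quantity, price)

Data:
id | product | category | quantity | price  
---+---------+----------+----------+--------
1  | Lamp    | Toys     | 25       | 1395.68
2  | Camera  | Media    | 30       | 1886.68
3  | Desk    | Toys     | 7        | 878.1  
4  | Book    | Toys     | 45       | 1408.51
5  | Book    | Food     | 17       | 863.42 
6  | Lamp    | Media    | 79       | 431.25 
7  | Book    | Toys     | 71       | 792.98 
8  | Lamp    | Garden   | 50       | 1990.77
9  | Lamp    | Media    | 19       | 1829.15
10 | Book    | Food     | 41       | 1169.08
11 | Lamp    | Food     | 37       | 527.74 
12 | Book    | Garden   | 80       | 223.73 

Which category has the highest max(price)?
SELECT category, MAX(price) as val
FROM sales
GROUP BY category
ORDER BY val DESC
LIMIT 1

Result: Garden with max(price) = 1990.77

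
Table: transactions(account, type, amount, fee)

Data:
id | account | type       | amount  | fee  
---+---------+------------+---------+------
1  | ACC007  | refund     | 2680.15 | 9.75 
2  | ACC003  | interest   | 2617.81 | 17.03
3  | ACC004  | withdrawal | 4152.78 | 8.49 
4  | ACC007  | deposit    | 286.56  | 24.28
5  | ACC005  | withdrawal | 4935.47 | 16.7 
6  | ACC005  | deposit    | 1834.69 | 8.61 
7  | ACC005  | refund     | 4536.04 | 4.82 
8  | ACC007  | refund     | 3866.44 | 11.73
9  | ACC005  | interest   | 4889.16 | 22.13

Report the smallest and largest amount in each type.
SELECT type, MIN(amount), MAX(amount)
FROM transactions
GROUP BY type

Result:
  deposit: min=286.56, max=1834.69
  interest: min=2617.81, max=4889.16
  refund: min=2680.15, max=4536.04
  withdrawal: min=4152.78, max=4935.47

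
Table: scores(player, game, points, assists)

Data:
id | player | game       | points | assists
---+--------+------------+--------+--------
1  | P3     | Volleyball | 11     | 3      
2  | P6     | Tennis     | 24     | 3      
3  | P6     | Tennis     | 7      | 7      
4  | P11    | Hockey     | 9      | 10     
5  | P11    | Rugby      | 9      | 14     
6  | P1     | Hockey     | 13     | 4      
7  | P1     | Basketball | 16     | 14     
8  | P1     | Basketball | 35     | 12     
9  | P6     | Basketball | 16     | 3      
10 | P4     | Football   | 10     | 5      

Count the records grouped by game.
SELECT game, COUNT(*) as count
FROM scores
GROUP BY game

Result:
  Basketball: 3
  Football: 1
  Hockey: 2
  Rugby: 1
  Tennis: 2
  Volleyball: 1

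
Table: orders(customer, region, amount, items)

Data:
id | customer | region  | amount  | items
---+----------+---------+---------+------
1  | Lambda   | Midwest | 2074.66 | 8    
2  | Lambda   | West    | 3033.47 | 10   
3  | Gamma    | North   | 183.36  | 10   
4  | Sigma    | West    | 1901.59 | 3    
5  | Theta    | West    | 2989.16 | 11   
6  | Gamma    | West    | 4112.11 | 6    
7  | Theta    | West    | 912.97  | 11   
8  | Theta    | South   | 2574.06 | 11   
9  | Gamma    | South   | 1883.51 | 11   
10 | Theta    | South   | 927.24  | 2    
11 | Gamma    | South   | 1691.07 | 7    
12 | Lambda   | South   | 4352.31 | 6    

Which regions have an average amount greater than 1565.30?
SELECT region, AVG(amount)
FROM orders
GROUP BY region
HAVING AVG(amount) > 1565.30

Result:
  Midwest: avg=2074.66
  South: avg=2285.64
  West: avg=2589.86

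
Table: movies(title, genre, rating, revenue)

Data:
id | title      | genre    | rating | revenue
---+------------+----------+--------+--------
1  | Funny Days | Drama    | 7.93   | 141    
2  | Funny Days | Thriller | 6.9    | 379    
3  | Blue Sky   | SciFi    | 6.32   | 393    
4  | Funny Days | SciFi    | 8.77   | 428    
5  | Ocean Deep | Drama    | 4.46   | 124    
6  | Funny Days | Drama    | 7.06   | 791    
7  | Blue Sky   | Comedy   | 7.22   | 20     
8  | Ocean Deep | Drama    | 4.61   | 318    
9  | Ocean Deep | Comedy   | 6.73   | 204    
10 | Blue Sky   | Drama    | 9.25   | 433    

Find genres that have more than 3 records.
SELECT genre, COUNT(*) as cnt
FROM movies
GROUP BY genre
HAVING COUNT(*) > 3

Result:
  Drama: 5

Note: HAVING filters groups after aggregation, WHERE filters rows before.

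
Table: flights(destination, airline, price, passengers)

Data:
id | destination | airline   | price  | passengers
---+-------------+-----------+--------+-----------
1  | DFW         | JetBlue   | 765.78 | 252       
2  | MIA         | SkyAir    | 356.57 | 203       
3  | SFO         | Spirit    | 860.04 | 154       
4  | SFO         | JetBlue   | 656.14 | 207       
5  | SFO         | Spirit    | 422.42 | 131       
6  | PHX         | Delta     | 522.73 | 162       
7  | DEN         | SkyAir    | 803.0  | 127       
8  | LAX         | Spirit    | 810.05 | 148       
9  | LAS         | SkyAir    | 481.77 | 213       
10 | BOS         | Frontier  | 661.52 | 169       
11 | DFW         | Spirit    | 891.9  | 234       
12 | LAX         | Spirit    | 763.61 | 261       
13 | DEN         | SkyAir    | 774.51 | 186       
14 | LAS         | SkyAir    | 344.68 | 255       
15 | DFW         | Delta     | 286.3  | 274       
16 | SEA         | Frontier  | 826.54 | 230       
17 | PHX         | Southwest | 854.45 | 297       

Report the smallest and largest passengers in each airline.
SELECT airline, MIN(passengers), MAX(passengers)
FROM flights
GROUP BY airline

Result:
  Delta: min=162, max=274
  Frontier: min=169, max=230
  JetBlue: min=207, max=252
  SkyAir: min=127, max=255
  Southwest: min=297, max=297
  Spirit: min=131, max=261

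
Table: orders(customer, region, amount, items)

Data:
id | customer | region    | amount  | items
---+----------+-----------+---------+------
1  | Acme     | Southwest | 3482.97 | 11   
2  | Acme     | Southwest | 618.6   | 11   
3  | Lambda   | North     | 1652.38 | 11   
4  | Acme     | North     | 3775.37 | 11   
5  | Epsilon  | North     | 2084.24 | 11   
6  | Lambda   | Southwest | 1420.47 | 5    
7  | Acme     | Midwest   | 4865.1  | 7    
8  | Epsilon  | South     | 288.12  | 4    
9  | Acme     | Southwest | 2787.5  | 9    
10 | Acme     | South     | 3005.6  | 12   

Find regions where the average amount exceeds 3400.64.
SELECT region, AVG(amount)
FROM orders
GROUP BY region
HAVING AVG(amount) > 3400.64

Result:
  Midwest: avg=4865.10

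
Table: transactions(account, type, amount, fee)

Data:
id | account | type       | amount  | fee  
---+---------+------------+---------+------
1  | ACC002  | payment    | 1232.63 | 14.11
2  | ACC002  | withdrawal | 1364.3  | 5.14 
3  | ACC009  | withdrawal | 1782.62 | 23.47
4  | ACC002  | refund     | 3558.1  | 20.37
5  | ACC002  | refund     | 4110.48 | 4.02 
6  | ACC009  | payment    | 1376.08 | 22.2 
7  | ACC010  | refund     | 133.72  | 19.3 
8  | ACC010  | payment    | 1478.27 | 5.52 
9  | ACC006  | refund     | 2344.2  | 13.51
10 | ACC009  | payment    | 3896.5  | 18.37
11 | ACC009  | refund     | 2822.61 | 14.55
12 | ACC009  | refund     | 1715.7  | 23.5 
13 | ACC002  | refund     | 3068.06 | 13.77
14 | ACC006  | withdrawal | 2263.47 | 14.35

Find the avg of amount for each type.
SELECT type, AVG(amount) as result
FROM transactions
GROUP BY type

Result:
  payment: 1995.87
  refund: 2536.12
  withdrawal: 1803.46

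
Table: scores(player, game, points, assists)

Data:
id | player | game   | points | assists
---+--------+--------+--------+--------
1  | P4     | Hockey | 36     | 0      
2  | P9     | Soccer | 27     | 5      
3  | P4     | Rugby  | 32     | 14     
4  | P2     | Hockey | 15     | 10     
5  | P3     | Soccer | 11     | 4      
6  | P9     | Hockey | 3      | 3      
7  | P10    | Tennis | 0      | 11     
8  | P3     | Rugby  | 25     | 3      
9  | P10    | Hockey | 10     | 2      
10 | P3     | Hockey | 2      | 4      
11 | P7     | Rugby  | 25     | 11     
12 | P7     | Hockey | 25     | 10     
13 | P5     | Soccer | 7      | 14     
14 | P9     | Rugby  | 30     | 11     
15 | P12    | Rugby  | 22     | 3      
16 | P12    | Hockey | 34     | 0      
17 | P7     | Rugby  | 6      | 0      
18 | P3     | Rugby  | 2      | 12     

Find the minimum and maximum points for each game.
SELECT game, MIN(points), MAX(points)
FROM scores
GROUP BY game

Result:
  Hockey: min=2, max=36
  Rugby: min=2, max=32
  Soccer: min=7, max=27
  Tennis: min=0, max=0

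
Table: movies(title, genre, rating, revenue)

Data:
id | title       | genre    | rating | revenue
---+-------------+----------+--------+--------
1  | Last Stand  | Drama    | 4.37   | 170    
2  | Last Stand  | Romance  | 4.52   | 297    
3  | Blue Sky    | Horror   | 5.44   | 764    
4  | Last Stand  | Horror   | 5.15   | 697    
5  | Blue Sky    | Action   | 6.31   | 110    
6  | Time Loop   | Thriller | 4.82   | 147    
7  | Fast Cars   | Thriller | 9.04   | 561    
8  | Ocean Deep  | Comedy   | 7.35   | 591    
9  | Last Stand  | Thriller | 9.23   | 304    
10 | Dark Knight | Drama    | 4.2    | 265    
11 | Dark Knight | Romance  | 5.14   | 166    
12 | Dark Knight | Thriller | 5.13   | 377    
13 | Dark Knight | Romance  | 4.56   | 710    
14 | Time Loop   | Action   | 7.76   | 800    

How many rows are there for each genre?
SELECT genre, COUNT(*) as count
FROM movies
GROUP BY genre

Result:
  Action: 2
  Comedy: 1
  Drama: 2
  Horror: 2
  Romance: 3
  Thriller: 4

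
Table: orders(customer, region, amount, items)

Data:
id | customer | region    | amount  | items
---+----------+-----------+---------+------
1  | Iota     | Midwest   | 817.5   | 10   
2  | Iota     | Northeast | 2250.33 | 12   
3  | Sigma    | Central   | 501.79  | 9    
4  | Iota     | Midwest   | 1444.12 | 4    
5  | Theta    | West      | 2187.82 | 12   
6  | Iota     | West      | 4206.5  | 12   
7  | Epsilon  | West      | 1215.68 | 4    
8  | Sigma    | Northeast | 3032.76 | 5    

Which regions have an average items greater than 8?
SELECT region, AVG(items)
FROM orders
GROUP BY region
HAVING AVG(items) > 8

Result:
  Central: avg=9.00
  Northeast: avg=8.50
  West: avg=9.33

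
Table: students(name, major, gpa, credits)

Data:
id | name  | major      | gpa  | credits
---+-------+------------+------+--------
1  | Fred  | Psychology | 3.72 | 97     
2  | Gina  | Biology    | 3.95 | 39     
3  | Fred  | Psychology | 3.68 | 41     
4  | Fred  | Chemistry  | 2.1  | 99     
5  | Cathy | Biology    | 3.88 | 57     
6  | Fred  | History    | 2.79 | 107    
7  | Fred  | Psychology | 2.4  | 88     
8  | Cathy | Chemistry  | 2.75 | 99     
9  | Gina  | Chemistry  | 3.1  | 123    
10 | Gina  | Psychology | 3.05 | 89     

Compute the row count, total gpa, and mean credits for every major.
SELECT major,
       COUNT(*) as cnt,
       SUM(gpa) as total_gpa,
       AVG(credits) as avg_credits
FROM students
GROUP BY major

Result:
  Biology: 2 records, 7.83 total gpa, 48.00 avg credits
  Chemistry: 3 records, 7.95 total gpa, 107.00 avg credits
  History: 1 records, 2.79 total gpa, 107.00 avg credits
  Psychology: 4 records, 12.85 total gpa, 78.75 avg credits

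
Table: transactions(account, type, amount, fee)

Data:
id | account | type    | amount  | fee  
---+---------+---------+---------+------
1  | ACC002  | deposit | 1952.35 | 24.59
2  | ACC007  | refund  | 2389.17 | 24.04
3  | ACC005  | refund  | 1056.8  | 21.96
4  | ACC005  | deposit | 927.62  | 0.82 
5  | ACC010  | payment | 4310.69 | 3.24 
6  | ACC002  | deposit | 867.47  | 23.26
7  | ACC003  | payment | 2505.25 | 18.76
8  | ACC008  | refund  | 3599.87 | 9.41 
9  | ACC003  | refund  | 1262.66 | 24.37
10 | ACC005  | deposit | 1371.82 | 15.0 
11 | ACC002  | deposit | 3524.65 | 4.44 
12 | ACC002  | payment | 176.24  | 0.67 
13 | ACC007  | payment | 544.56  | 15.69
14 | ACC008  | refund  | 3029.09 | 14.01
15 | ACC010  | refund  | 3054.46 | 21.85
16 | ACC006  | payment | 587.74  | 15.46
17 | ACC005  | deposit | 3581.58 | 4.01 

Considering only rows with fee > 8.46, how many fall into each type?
SELECT type, COUNT(*)
FROM transactions
WHERE fee > 8.46
GROUP BY type

Note: WHERE filters rows before grouping.

Result:
  deposit: 3
  payment: 3
  refund: 6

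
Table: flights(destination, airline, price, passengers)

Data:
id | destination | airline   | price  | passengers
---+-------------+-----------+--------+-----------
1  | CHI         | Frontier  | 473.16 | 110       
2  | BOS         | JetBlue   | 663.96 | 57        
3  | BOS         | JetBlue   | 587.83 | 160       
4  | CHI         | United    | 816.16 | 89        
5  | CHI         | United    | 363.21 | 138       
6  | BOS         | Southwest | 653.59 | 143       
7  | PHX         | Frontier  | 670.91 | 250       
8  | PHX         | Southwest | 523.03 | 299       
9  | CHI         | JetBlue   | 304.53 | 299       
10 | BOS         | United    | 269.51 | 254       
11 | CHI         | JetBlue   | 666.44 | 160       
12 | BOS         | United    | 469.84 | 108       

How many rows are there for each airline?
SELECT airline, COUNT(*) as count
FROM flights
GROUP BY airline

Result:
  Frontier: 2
  JetBlue: 4
  Southwest: 2
  United: 4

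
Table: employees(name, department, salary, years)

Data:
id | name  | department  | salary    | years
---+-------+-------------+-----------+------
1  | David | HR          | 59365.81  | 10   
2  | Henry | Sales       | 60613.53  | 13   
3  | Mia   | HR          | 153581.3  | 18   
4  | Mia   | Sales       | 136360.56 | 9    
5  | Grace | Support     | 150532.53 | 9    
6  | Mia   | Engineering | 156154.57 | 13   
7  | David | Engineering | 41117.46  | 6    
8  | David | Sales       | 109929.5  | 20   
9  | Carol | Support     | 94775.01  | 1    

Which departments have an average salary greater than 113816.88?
SELECT department, AVG(salary)
FROM employees
GROUP BY department
HAVING AVG(salary) > 113816.88

Result:
  Support: avg=122653.77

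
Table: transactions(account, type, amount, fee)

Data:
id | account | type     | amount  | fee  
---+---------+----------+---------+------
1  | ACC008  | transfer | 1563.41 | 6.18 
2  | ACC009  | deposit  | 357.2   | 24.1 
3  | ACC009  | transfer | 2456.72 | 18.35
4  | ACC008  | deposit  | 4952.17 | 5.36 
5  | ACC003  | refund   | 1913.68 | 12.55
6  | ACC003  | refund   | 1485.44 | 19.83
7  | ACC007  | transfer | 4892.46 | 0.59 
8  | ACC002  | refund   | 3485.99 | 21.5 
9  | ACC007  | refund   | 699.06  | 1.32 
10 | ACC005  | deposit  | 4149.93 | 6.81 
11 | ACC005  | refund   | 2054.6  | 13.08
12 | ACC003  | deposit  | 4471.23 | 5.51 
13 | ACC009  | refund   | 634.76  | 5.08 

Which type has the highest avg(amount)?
SELECT type, AVG(amount) as val
FROM transactions
GROUP BY type
ORDER BY val DESC
LIMIT 1

Result: deposit with avg(amount) = 3482.63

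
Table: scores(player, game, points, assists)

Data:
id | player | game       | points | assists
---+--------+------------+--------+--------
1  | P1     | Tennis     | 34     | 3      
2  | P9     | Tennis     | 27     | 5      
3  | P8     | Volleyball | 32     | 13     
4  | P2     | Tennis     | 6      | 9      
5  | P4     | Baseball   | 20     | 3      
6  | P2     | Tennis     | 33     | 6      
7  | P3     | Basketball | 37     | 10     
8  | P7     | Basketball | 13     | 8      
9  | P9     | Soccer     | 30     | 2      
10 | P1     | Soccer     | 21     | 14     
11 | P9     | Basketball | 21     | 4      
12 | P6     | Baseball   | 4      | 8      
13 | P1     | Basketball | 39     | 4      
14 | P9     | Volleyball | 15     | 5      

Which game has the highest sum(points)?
SELECT game, SUM(points) as val
FROM scores
GROUP BY game
ORDER BY val DESC
LIMIT 1

Result: Basketball with sum(points) = 110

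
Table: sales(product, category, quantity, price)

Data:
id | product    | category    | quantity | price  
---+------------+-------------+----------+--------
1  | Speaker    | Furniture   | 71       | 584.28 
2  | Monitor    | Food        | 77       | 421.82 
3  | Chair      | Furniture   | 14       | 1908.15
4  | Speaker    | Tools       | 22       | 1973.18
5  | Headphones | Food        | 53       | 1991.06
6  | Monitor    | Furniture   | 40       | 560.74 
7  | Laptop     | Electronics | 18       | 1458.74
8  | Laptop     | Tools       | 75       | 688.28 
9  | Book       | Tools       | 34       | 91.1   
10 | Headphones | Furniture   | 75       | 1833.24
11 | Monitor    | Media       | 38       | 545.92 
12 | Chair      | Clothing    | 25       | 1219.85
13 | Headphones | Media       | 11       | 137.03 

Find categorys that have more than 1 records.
SELECT category, COUNT(*) as cnt
FROM sales
GROUP BY category
HAVING COUNT(*) > 1

Result:
  Food: 2
  Furniture: 4
  Media: 2
  Tools: 3

Note: HAVING filters groups after aggregation, WHERE filters rows before.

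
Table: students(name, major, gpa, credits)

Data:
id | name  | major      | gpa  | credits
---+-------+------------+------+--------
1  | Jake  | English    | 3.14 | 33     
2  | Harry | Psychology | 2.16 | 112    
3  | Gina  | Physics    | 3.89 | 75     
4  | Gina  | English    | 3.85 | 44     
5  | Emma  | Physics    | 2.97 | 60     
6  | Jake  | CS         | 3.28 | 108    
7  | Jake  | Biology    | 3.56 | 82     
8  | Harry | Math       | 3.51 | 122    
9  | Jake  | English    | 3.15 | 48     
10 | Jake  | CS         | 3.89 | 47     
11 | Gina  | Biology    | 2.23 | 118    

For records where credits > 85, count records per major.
SELECT major, COUNT(*)
FROM students
WHERE credits > 85
GROUP BY major

Note: WHERE filters rows before grouping.

Result:
  Biology: 1
  CS: 1
  Math: 1
  Psychology: 1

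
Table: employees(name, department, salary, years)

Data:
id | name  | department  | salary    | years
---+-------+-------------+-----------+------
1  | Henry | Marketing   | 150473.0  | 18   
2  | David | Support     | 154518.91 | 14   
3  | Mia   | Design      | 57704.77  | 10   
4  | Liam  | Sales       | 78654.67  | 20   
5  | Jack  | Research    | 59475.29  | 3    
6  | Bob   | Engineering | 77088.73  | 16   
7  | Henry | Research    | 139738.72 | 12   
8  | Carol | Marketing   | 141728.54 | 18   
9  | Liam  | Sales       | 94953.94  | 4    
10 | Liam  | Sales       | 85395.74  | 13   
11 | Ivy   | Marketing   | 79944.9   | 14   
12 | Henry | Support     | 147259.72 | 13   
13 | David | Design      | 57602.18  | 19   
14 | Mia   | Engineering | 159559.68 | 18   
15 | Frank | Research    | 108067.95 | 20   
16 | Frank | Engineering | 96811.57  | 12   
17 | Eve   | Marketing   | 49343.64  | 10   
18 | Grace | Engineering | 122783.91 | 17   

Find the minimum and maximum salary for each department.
SELECT department, MIN(salary), MAX(salary)
FROM employees
GROUP BY department

Result:
  Design: min=57602.18, max=57704.77
  Engineering: min=77088.73, max=159559.68
  Marketing: min=49343.64, max=150473.00
  Research: min=59475.29, max=139738.72
  Sales: min=78654.67, max=94953.94
  Support: min=147259.72, max=154518.91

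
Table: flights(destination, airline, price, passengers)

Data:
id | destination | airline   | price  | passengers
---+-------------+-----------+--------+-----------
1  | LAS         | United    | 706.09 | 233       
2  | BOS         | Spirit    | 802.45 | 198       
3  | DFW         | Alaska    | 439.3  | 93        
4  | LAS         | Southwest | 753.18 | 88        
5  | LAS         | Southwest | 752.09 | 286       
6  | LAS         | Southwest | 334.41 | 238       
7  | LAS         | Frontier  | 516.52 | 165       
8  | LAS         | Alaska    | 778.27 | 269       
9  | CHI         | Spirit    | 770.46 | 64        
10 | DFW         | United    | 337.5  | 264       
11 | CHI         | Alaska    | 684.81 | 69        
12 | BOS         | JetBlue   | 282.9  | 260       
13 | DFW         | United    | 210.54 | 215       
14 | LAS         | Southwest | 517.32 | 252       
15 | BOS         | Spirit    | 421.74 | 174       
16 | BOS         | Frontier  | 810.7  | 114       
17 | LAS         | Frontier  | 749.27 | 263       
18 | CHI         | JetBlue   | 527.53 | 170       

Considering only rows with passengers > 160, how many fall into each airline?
SELECT airline, COUNT(*)
FROM flights
WHERE passengers > 160
GROUP BY airline

Note: WHERE filters rows before grouping.

Result:
  Alaska: 1
  Frontier: 2
  JetBlue: 2
  Southwest: 3
  Spirit: 2
  United: 3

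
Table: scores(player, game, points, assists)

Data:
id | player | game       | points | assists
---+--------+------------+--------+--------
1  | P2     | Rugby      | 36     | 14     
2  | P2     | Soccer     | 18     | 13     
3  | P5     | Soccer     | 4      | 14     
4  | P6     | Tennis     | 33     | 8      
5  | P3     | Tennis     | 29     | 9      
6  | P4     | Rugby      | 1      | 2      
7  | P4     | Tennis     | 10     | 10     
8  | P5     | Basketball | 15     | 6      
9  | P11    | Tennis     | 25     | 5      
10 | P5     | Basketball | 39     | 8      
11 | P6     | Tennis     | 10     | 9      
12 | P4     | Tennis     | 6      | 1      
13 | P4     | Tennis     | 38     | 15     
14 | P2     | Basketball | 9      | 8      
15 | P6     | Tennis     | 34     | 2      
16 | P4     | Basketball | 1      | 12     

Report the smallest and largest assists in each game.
SELECT game, MIN(assists), MAX(assists)
FROM scores
GROUP BY game

Result:
  Basketball: min=6, max=12
  Rugby: min=2, max=14
  Soccer: min=13, max=14
  Tennis: min=1, max=15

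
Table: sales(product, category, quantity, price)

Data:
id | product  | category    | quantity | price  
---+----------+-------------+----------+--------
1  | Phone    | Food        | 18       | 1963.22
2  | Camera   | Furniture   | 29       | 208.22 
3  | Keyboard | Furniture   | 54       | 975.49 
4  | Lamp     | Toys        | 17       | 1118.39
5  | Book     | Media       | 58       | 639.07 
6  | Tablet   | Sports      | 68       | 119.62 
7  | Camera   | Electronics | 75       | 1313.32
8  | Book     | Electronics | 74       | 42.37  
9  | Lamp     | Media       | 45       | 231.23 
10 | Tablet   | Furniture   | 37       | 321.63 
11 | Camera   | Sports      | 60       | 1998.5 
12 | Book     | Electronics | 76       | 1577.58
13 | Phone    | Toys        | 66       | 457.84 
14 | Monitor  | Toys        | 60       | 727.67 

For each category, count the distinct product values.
SELECT category, COUNT(DISTINCT product)
FROM sales
GROUP BY category

Result:
  Electronics: 2 distinct
  Food: 1 distinct
  Furniture: 3 distinct
  Media: 2 distinct
  Sports: 2 distinct
  Toys: 3 distinct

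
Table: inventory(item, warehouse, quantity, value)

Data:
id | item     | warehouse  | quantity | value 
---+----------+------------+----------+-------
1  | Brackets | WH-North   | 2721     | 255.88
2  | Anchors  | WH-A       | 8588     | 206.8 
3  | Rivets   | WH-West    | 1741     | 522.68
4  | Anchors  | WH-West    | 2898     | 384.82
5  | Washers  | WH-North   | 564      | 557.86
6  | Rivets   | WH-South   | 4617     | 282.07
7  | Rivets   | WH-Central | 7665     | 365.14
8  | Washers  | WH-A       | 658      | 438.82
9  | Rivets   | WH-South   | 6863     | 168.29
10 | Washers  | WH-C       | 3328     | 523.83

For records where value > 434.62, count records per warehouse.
SELECT warehouse, COUNT(*)
FROM inventory
WHERE value > 434.62
GROUP BY warehouse

Note: WHERE filters rows before grouping.

Result:
  WH-A: 1
  WH-C: 1
  WH-North: 1
  WH-West: 1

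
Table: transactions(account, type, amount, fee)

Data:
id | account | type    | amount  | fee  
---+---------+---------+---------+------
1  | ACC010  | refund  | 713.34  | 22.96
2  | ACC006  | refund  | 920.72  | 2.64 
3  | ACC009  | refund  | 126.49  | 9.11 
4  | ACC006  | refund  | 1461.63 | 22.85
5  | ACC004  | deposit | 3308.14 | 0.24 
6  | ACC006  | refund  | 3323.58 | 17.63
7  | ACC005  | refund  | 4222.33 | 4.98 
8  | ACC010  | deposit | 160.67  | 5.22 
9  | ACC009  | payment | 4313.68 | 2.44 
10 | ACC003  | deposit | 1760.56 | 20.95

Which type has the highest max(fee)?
SELECT type, MAX(fee) as val
FROM transactions
GROUP BY type
ORDER BY val DESC
LIMIT 1

Result: refund with max(fee) = 22.96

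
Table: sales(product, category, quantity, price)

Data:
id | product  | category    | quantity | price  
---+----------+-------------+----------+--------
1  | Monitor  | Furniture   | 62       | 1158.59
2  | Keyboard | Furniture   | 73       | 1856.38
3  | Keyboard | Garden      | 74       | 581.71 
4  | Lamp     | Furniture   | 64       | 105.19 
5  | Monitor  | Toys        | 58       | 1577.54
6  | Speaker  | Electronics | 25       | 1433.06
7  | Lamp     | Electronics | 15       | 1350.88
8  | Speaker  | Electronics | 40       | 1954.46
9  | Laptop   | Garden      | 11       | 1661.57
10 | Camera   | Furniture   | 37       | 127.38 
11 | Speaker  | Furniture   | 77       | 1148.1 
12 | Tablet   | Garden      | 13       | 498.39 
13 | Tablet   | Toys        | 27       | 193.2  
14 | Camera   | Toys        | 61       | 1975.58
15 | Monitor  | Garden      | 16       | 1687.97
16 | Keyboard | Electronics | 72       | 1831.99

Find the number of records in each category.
SELECT category, COUNT(*) as count
FROM sales
GROUP BY category

Result:
  Electronics: 4
  Furniture: 5
  Garden: 4
  Toys: 3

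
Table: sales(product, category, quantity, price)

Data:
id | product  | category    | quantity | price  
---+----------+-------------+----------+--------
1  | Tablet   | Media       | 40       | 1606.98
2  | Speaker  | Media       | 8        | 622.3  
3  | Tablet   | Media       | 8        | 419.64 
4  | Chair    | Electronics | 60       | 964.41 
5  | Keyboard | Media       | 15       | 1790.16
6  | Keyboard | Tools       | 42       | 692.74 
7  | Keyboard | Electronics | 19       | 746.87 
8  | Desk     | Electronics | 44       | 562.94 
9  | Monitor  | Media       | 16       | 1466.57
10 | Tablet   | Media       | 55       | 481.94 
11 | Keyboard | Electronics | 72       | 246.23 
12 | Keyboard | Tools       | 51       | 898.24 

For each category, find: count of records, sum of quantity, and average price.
SELECT category,
       COUNT(*) as cnt,
       SUM(quantity) as total_quantity,
       AVG(price) as avg_price
FROM sales
GROUP BY category

Result:
  Electronics: 4 records, 195 total quantity, 630.11 avg price
  Media: 6 records, 142 total quantity, 1064.60 avg price
  Tools: 2 records, 93 total quantity, 795.49 avg price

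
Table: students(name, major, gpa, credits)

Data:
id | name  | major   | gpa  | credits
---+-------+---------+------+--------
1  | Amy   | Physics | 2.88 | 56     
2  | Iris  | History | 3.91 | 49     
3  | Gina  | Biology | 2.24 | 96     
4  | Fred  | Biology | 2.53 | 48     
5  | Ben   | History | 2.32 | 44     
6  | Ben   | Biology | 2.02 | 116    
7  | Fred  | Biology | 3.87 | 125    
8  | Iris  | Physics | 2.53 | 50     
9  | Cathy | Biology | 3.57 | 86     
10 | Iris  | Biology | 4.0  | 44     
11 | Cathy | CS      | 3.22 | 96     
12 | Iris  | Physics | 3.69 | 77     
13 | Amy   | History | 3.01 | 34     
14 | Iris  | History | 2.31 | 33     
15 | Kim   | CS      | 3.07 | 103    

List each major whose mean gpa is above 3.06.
SELECT major, AVG(gpa)
FROM students
GROUP BY major
HAVING AVG(gpa) > 3.06

Result:
  CS: avg=3.15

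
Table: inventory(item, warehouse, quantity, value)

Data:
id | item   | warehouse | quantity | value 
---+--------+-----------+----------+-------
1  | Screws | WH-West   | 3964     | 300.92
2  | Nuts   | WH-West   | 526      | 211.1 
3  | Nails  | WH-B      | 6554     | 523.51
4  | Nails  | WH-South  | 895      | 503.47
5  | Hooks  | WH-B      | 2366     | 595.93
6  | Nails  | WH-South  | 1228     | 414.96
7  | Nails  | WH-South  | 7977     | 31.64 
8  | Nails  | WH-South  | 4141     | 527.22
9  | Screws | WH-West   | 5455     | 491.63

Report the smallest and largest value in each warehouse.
SELECT warehouse, MIN(value), MAX(value)
FROM inventory
GROUP BY warehouse

Result:
  WH-B: min=523.51, max=595.93
  WH-South: min=31.64, max=527.22
  WH-West: min=211.10, max=491.63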